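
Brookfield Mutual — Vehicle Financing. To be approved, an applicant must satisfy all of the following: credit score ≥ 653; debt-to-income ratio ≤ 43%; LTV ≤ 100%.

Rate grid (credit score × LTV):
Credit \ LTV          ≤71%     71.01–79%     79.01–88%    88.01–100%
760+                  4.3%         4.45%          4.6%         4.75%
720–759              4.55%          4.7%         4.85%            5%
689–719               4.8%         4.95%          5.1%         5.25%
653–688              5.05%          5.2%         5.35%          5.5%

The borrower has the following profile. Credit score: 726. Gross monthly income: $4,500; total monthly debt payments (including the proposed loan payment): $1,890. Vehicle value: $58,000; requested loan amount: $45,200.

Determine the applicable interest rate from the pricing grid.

Credit score 726 ≥ 653; DTI: 1,890 ÷ 4,500 = 42%, within the 43% cap
LTV: 45,200 ÷ 58,000 = 77.9%, within 100% cap
Credit 726 → row 720–759; LTV 77.9% → column 71.01–79%. Grid cell → 4.7%.

4.7%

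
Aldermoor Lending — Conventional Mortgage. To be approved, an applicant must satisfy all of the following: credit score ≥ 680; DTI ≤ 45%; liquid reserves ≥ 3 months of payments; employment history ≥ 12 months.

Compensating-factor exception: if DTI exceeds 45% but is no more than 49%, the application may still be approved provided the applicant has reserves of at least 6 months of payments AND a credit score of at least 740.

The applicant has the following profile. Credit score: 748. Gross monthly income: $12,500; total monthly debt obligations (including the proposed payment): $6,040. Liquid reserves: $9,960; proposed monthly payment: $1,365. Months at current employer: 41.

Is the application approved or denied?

Approved

Credit score 748 ≥ 680 (meets base)
DTI = 6,040/12,500 = 48.3% > 45% — standard DTI limit exceeded.
Liquid reserves cover 9,960/1,365 = 7.3 months — ≥ 3 required
Employment 41 ≥ 12 months
DTI 48.3% is within the 45%–49% exception band; checking compensating factors.
Override check — reserves: 7.3 mo (ok); score: 748 (ok).
Both override conditions satisfied; DTI exception granted.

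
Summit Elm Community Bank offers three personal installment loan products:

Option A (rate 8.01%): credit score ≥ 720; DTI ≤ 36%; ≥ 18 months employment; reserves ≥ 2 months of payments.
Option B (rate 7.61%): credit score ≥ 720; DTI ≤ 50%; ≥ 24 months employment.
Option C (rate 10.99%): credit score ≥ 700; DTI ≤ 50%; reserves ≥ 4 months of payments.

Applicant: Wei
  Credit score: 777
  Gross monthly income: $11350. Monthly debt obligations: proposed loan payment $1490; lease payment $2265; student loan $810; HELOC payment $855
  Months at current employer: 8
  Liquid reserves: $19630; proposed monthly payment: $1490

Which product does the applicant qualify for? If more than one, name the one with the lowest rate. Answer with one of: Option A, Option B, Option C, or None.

Option C

Total debts = (1,490 + 2,265 + 810 + 855) = 5,420; DTI = 5,420/11,350 = 47.8%.
Reserves = 19,630/1,490 = 13.2 months.
Option A: score 777 ≥ 720; DTI 47.8% > 36%; employment 8 < 18 mo; reserves 13.2 ≥ 2 mo → does not qualify.
Option B: score 777 ≥ 720; DTI 47.8% ≤ 50%; employment 8 < 24 mo → does not qualify.
Option C: score 777 ≥ 700; DTI 47.8% ≤ 50%; reserves 13.2 ≥ 4 mo → qualifies.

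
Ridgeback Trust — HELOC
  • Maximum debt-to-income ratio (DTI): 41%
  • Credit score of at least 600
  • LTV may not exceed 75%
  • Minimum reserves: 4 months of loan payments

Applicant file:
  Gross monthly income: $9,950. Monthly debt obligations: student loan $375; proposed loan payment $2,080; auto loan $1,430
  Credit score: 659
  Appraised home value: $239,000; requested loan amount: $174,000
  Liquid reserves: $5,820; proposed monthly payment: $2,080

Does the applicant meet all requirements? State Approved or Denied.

Total monthly debts = (375 + 2,080 + 1,430) = 3,885. Debt-to-income = 3,885/9,950 = 39% — meets 41% limit
Credit score 659 ≥ 600 (meets)
LTV = 174,000/239,000 = 72.8% ≤ 75%
Liquid reserves cover 5,820/2,080 = 2.8 months — < 4 required
Fails on reserves.

Denied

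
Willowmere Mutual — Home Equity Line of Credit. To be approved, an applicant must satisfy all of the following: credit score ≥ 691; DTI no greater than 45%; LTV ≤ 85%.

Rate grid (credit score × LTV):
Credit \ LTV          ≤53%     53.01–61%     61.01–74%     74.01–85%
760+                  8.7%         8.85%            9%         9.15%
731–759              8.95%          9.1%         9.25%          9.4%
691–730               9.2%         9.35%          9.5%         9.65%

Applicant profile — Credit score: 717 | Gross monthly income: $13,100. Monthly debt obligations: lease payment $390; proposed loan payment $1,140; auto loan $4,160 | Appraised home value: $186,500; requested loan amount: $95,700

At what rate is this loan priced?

Credit score 717 ≥ 691; Total monthly debts = (390 + 1,140 + 4,160) = 5,690. DTI: 5,690 ÷ 13,100 = 43.4%, within the 45% cap
LTV = 95,700/186,500 = 51.3% ≤ 85%
Row: 717 falls in 691–730. Column: 51.3% falls in ≤53%. Rate = 9.2%.

9.2%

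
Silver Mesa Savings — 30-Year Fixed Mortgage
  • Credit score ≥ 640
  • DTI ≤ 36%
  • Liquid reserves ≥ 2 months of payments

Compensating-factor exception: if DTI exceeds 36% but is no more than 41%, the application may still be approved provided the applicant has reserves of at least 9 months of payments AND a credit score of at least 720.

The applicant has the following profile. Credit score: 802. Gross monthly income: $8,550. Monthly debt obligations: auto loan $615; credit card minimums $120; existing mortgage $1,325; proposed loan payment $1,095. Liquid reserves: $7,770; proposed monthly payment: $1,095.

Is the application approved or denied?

Denied

Credit score 802 ≥ 640 (meets base)
Total debts = (615 + 120 + 1,325 + 1,095) = 3,155. DTI = 3,155/8,550 = 36.9% > 36% — standard DTI limit exceeded.
Liquid reserves cover 7,770/1,095 = 7.1 months — ≥ 2 required
36.9% falls in the override range (36%–41%), so the compensating-factor test applies.
Reserves 7.1 < 9 months; credit score 802 ≥ 720.
Compensating-factor requirement not fully met.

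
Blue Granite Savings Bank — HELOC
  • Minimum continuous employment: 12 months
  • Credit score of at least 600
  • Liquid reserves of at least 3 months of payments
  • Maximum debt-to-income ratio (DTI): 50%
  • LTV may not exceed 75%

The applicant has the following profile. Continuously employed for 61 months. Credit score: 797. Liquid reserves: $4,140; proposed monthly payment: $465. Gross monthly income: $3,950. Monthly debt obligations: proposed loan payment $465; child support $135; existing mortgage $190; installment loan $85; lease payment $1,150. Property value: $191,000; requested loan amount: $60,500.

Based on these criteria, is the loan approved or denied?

Employment 61 ≥ 12 months
Credit score 797 ≥ 600 (meets)
Liquid reserves cover 4,140/465 = 8.9 months — ≥ 3 required
Total monthly debts = (465 + 135 + 190 + 85 + 1,150) = 2,025. DTI: 2,025 ÷ 3,950 = 51.3%, exceeds the 50% cap
LTV: 60,500 ÷ 191,000 = 31.7%, within 75% cap
Fails on DTI.

Denied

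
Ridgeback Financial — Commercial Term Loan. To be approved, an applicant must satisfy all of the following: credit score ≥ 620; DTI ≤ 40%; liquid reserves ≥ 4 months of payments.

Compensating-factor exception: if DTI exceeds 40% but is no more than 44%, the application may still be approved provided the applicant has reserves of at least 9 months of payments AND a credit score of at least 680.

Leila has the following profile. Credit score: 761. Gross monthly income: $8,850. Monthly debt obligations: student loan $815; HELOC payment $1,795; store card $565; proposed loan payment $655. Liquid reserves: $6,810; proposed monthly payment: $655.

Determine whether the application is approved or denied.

Credit score 761 ≥ 620 (meets base)
Total debts = (815 + 1,795 + 565 + 655) = 3,830. DTI: 3,830 ÷ 8,850 = 43.3%, over the 40% base limit.
Reserves: 6,810 ÷ 655 = 10.4 months (meets 4-month minimum)
43.3% falls in the override range (40%–44%), so the compensating-factor test applies.
Override check — reserves: 10.4 mo (ok); score: 761 (ok).
Both override conditions satisfied; DTI exception granted.

Approved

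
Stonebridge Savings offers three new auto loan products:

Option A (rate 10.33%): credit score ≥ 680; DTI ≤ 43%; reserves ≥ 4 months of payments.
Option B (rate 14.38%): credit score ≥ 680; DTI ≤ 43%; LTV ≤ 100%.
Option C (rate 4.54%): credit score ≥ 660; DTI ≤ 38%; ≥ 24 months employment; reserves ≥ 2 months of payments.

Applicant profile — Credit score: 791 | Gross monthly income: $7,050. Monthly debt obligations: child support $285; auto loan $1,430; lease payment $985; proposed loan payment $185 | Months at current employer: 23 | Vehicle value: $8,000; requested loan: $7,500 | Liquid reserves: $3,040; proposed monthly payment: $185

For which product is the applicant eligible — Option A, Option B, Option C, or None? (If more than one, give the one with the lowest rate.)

Total debts = (285 + 1,430 + 985 + 185) = 2,885; DTI = 2,885/7,050 = 40.9%.
LTV = 7,500/8,000 = 93.8%.
Reserves = 3,040/185 = 16.4 months.
Option A: score 791 ≥ 680; DTI 40.9% ≤ 43%; reserves 16.4 ≥ 4 mo → qualifies.
Option B: score 791 ≥ 680; DTI 40.9% ≤ 43%; LTV 93.8% ≤ 100% → qualifies.
Option C: score 791 ≥ 660; DTI 40.9% > 38%; employment 23 < 24 mo; reserves 16.4 ≥ 2 mo → does not qualify.
Qualifying: Option A, Option B. Lowest rate is 10.33% → Option A.

Option A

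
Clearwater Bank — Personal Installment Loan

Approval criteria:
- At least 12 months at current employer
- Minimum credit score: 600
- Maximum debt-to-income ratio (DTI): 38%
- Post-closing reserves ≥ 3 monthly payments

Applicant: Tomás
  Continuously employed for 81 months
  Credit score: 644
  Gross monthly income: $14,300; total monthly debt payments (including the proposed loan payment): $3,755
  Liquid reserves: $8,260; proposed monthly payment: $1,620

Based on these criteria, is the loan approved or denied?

Approved

Employment 81 ≥ 12 months
Credit score 644 ≥ 600 (meets)
Debt-to-income = 3,755/14,300 = 26.3% — meets 38% limit
Liquid reserves cover 8,260/1,620 = 5.1 months — ≥ 3 required
All criteria satisfied.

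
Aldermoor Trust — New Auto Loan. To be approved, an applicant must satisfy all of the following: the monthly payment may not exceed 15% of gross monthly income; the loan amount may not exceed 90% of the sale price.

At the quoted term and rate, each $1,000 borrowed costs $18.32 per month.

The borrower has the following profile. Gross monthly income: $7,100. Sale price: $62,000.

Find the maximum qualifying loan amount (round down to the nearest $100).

$55,800

Payment cap: 15% × $7,100 = $1,065/month.
At $18.32 per $1,000, that supports 1,065/18.32 × 1,000 ≈ $58,133 → $58,100.
LTV cap: 90% × $62,000 = $55,800 → $55,800.
Binding constraint: loan-to-value.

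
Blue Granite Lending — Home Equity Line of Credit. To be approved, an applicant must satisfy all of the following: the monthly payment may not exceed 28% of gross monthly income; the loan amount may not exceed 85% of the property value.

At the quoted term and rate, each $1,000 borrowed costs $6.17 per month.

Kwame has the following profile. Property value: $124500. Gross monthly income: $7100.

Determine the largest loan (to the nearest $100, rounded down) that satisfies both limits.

$105,800

Payment cap: 28% × $7,100 = $1,988/month.
At $6.17 per $1,000, that supports 1,988/6.17 × 1,000 ≈ $322,204 → $322,200.
LTV cap: 85% × $124,500 = $105,825 → $105,800.
Binding constraint: loan-to-value.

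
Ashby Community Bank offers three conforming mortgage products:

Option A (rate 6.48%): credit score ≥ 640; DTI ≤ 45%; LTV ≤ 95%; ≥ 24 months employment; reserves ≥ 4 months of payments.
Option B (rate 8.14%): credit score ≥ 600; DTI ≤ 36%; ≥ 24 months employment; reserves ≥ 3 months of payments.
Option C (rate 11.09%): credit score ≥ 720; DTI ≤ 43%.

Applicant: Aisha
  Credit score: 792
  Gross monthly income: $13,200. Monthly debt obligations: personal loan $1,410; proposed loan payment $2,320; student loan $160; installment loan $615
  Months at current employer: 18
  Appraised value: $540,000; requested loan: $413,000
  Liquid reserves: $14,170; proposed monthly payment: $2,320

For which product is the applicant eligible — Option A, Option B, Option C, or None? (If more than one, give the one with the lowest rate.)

Total debts = (1,410 + 2,320 + 160 + 615) = 4,505; DTI = 4,505/13,200 = 34.1%.
LTV = 413,000/540,000 = 76.5%.
Reserves = 14,170/2,320 = 6.1 months.
Option A: score 792 ≥ 640; DTI 34.1% ≤ 45%; LTV 76.5% ≤ 95%; employment 18 < 24 mo; reserves 6.1 ≥ 4 mo → does not qualify.
Option B: score 792 ≥ 600; DTI 34.1% ≤ 36%; employment 18 < 24 mo; reserves 6.1 ≥ 3 mo → does not qualify.
Option C: score 792 ≥ 720; DTI 34.1% ≤ 43% → qualifies.

Option C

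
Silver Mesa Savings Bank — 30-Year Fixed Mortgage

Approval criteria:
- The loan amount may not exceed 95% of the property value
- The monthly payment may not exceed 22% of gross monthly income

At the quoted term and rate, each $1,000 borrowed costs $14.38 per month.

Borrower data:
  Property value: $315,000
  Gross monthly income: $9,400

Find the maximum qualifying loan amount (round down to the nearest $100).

Payment cap: 22% × $9,400 = $2,068/month.
At $14.38 per $1,000, that supports 2,068/14.38 × 1,000 ≈ $143,810 → $143,800.
LTV cap: 95% × $315,000 = $299,250 → $299,200.
Binding constraint: payment-to-income.

$143,800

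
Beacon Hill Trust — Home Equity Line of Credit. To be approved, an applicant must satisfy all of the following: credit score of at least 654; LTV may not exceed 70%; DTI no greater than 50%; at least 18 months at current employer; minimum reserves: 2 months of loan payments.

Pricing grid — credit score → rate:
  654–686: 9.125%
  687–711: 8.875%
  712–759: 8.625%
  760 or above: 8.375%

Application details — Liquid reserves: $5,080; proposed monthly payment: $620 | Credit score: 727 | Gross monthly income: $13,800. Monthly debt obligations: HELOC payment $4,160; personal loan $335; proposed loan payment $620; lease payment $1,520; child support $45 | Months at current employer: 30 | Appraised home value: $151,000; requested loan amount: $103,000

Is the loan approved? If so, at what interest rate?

Approved at 8.625%

Credit score 727 ≥ 654 (meets minimum)
Total monthly debts = (4,160 + 335 + 620 + 1,520 + 45) = 6,680. Debt-to-income = 6,680/13,800 = 48.4% — meets 50% limit
LTV: 103,000 ÷ 151,000 = 68.2%, within 70% cap
Employment 30 ≥ 18 months
Liquid reserves cover 5,080/620 = 8.2 months — ≥ 2 required
All requirements met. Score 727 falls in the 712–759 tier → 8.625%.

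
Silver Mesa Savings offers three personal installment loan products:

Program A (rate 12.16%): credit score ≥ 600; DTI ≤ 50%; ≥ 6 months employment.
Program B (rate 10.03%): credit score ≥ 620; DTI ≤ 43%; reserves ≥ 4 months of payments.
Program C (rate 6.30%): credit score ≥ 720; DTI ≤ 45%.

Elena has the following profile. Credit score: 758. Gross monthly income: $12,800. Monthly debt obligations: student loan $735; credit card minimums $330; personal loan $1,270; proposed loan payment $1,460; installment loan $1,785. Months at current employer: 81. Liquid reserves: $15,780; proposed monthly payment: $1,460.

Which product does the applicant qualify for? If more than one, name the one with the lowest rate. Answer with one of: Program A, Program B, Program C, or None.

Program C

Total debts = (735 + 330 + 1,270 + 1,460 + 1,785) = 5,580; DTI = 5,580/12,800 = 43.6%.
Reserves = 15,780/1,460 = 10.8 months.
Program A: score 758 ≥ 600; DTI 43.6% ≤ 50%; employment 81 ≥ 6 mo → qualifies.
Program B: score 758 ≥ 620; DTI 43.6% > 43%; reserves 10.8 ≥ 4 mo → does not qualify.
Program C: score 758 ≥ 720; DTI 43.6% ≤ 45% → qualifies.
Qualifying: Program A, Program C. Lowest rate is 6.30% → Program C.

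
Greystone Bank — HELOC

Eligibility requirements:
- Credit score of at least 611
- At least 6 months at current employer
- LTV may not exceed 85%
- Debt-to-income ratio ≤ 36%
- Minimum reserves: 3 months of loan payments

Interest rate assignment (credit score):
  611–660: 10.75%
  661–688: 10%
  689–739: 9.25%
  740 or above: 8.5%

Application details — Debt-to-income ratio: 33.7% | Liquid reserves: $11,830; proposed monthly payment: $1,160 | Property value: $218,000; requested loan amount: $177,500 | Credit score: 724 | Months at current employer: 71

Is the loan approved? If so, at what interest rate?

Approved at 9.25%

Credit score 724 ≥ 611 (meets minimum)
Liquid reserves cover 11,830/1,160 = 10.2 months — ≥ 3 required
Employment 71 ≥ 6 months
DTI 33.7% ≤ 36%
LTV: 177,500 ÷ 218,000 = 81.4%, within 85% cap
All requirements met. Score 724 falls in the 689–739 tier → 9.25%.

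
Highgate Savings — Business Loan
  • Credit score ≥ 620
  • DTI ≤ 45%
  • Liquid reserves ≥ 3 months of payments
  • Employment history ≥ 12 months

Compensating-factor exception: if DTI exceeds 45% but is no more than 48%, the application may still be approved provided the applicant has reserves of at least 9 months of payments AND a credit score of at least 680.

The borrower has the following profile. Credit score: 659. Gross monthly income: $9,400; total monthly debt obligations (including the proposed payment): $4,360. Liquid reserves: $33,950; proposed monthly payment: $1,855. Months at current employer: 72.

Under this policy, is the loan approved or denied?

Denied

Credit score 659 ≥ 620 (meets base)
DTI = 4,360/9,400 = 46.4% > 45% — standard DTI limit exceeded.
Liquid reserves cover 33,950/1,855 = 18.3 months — ≥ 3 required
Employment 72 ≥ 12 months
DTI 46.4% is within the 45%–48% exception band; checking compensating factors.
Override check — reserves: 18.3 mo (ok); score: 659 (below 680).
Override conditions not both satisfied; exception does not apply.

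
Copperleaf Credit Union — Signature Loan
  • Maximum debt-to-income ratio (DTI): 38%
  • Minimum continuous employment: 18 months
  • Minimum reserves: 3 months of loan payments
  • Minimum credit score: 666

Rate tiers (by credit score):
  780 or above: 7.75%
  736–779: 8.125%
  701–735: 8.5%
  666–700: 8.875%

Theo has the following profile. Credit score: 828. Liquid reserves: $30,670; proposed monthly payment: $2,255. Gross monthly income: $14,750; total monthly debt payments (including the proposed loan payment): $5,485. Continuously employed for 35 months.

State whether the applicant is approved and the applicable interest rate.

Credit score 828 ≥ 666 (meets minimum)
DTI: 5,485 ÷ 14,750 = 37.2%, within the 38% cap
Reserves = 30,670/2,255 = 13.6 months ≥ 3
Employment 35 ≥ 18 months
All requirements met. Score 828 falls in the 780 or above tier → 7.75%.

Approved at 7.75%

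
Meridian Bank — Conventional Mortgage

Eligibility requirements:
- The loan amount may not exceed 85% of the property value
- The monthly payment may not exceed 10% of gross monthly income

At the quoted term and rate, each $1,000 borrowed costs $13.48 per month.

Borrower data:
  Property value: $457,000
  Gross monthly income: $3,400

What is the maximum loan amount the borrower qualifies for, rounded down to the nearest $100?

$25,200

Payment cap: 10% × $3,400 = $340/month.
At $13.48 per $1,000, that supports 340/13.48 × 1,000 ≈ $25,222 → $25,200.
LTV cap: 85% × $457,000 = $388,450 → $388,400.
Binding constraint: payment-to-income.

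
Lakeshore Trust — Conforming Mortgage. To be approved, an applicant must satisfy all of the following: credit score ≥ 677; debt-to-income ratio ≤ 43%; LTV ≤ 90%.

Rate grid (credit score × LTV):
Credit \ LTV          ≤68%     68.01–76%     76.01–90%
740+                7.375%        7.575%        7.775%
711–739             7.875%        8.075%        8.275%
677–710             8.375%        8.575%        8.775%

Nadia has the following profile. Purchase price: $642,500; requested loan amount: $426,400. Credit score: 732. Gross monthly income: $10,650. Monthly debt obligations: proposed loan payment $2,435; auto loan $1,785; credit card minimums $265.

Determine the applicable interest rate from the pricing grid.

Credit score 732 ≥ 677; Total monthly debts = (2,435 + 1,785 + 265) = 4,485. Debt-to-income = 4,485/10,650 = 42.1% — meets 43% limit
LTV: 426,400 ÷ 642,500 = 66.4%, within 90% cap
Score 732 is in the 711–739 band; LTV 66.4% is in the ≤68% band → 7.875%.

7.875%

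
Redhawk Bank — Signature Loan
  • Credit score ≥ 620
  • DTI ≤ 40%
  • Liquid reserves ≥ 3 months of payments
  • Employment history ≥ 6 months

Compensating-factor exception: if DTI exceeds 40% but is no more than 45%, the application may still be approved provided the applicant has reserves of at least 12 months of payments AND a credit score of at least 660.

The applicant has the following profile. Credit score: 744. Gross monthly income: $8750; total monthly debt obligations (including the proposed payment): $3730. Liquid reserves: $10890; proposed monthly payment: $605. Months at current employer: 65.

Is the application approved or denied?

Credit score 744 ≥ 620 (meets base)
DTI: 3,730 ÷ 8,750 = 42.6%, over the 40% base limit.
Liquid reserves cover 10,890/605 = 18.0 months — ≥ 3 required
Employment 65 ≥ 6 months
DTI 42.6% is within the 40%–45% exception band; checking compensating factors.
Override check — reserves: 18.0 mo (ok); score: 744 (ok).
Both compensating conditions met → exception applies.

Approved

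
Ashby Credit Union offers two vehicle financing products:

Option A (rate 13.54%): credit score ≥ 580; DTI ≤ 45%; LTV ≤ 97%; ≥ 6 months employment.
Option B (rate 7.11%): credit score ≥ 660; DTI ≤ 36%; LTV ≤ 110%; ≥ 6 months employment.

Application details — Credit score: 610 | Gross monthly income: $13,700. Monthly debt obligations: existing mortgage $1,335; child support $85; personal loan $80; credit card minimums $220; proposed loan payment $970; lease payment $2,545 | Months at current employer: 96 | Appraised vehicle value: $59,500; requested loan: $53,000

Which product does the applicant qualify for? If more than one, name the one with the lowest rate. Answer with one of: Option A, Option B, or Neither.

Option A

Total debts = (1,335 + 85 + 80 + 220 + 970 + 2,545) = 5,235; DTI = 5,235/13,700 = 38.2%.
LTV = 53,000/59,500 = 89.1%.
Option A: score 610 ≥ 580; DTI 38.2% ≤ 45%; LTV 89.1% ≤ 97%; employment 96 ≥ 6 mo → qualifies.
Option B: score 610 < 660; DTI 38.2% > 36%; LTV 89.1% ≤ 110%; employment 96 ≥ 6 mo → does not qualify.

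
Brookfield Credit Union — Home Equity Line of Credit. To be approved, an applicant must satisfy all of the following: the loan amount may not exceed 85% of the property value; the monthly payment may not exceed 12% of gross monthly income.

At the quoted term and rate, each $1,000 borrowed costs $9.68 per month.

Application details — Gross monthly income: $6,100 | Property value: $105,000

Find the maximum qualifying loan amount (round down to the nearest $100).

$75,600

Payment cap: 12% × $6,100 = $732/month.
At $9.68 per $1,000, that supports 732/9.68 × 1,000 ≈ $75,619 → $75,600.
LTV cap: 85% × $105,000 = $89,250 → $89,200.
Binding constraint: payment-to-income.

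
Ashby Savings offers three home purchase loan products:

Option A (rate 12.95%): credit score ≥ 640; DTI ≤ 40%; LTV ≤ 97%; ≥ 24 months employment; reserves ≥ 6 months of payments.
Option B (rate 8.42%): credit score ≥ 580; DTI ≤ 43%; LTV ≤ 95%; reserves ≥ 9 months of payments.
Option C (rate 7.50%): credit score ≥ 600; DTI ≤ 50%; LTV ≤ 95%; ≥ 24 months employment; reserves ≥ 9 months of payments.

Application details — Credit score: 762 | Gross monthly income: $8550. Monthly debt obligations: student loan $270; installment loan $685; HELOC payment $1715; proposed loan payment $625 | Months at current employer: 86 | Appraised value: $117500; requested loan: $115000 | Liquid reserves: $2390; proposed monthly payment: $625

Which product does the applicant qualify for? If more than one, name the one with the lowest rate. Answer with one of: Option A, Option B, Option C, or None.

None

Total debts = (270 + 685 + 1,715 + 625) = 3,295; DTI = 3,295/8,550 = 38.5%.
LTV = 115,000/117,500 = 97.9%.
Reserves = 2,390/625 = 3.8 months.
Option A: score 762 ≥ 640; DTI 38.5% ≤ 40%; LTV 97.9% > 97%; employment 86 ≥ 24 mo; reserves 3.8 < 6 mo → does not qualify.
Option B: score 762 ≥ 580; DTI 38.5% ≤ 43%; LTV 97.9% > 95%; reserves 3.8 < 9 mo → does not qualify.
Option C: score 762 ≥ 600; DTI 38.5% ≤ 50%; LTV 97.9% > 95%; employment 86 ≥ 24 mo; reserves 3.8 < 9 mo → does not qualify.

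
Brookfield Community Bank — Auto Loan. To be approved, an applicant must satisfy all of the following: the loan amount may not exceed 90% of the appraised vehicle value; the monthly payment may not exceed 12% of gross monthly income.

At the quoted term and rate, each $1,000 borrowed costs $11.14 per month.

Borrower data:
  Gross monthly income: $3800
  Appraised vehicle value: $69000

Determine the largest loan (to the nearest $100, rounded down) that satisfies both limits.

$40,900

Payment cap: 12% × $3,800 = $456/month.
At $11.14 per $1,000, that supports 456/11.14 × 1,000 ≈ $40,933 → $40,900.
LTV cap: 90% × $69,000 = $62,100 → $62,100.
Binding constraint: payment-to-income.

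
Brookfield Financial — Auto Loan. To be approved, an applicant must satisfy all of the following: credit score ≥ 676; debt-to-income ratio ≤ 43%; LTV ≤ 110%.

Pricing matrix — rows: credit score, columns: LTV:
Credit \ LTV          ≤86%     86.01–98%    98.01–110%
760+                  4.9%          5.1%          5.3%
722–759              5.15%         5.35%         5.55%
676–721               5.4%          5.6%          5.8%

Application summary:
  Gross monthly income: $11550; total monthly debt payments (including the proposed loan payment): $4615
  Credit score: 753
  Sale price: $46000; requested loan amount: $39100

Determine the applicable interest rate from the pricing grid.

Credit score 753 ≥ 676; DTI: 4,615 ÷ 11,550 = 40%, within the 43% cap
LTV = 39,100/46,000 = 85% ≤ 110%
Row: 753 falls in 722–759. Column: 85% falls in ≤86%. Rate = 5.15%.

5.15%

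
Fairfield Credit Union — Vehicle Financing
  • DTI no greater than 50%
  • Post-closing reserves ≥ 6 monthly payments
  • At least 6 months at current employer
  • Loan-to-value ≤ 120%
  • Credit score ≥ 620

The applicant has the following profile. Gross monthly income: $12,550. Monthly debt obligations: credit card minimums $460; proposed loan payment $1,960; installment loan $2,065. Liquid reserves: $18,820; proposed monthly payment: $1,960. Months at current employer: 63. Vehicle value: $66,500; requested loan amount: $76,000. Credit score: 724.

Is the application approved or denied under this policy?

Total monthly debts = (460 + 1,960 + 2,065) = 4,485. DTI: 4,485 ÷ 12,550 = 35.7%, within the 50% cap
Reserves: 18,820 ÷ 1,960 = 9.6 months (meets 6-month minimum)
Employment 63 ≥ 6 months
Loan-to-value = 76,000/66,500 = 114.3% — pass (120% max)
Credit score 724 ≥ 620 (meets)
All criteria satisfied.

Approved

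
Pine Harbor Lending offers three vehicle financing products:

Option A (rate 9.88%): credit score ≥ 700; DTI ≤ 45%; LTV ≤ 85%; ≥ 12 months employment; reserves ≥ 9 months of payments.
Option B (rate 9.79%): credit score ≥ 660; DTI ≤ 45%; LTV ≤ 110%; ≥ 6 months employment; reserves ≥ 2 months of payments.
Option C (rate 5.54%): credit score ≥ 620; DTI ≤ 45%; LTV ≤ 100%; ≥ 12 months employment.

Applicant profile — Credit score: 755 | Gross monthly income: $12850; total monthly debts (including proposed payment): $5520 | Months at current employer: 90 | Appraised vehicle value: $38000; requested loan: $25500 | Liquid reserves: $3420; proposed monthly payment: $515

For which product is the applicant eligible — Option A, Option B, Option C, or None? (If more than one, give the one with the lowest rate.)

DTI = 5,520/12,850 = 43%.
LTV = 25,500/38,000 = 67.1%.
Reserves = 3,420/515 = 6.6 months.
Option A: score 755 ≥ 700; DTI 43% ≤ 45%; LTV 67.1% ≤ 85%; employment 90 ≥ 12 mo; reserves 6.6 < 9 mo → does not qualify.
Option B: score 755 ≥ 660; DTI 43% ≤ 45%; LTV 67.1% ≤ 110%; employment 90 ≥ 6 mo; reserves 6.6 ≥ 2 mo → qualifies.
Option C: score 755 ≥ 620; DTI 43% ≤ 45%; LTV 67.1% ≤ 100%; employment 90 ≥ 12 mo → qualifies.
Qualifying: Option B, Option C. Lowest rate is 5.54% → Option C.

Option C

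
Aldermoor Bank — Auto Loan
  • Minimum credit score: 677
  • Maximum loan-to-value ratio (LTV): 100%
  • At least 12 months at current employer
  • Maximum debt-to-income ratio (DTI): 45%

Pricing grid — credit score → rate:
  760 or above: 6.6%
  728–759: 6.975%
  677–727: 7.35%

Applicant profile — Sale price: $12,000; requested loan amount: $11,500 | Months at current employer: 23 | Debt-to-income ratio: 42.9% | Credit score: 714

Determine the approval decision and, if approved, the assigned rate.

Approved at 7.35%

Credit score 714 ≥ 677 (meets minimum)
LTV = 11,500/12,000 = 95.8% ≤ 100%
DTI 42.9% ≤ 45%
Employment 23 ≥ 12 months
All requirements met. Score 714 falls in the 677–727 tier → 7.35%.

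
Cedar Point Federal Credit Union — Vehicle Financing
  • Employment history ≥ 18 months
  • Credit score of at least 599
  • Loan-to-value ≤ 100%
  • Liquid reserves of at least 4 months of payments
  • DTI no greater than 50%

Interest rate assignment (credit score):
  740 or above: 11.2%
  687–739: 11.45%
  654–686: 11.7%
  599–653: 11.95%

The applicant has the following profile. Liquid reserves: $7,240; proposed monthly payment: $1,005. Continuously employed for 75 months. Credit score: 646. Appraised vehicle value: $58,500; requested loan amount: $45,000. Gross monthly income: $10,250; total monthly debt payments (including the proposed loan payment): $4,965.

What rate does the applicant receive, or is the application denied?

Approved at 11.95%

Credit score 646 ≥ 599 (meets minimum)
Employment 75 ≥ 18 months
DTI: 4,965 ÷ 10,250 = 48.4%, within the 50% cap
Reserves: 7,240 ÷ 1,005 = 7.2 months (meets 4-month minimum)
Loan-to-value = 45,000/58,500 = 76.9% — pass (100% max)
All requirements met. Score 646 falls in the 599–653 tier → 11.95%.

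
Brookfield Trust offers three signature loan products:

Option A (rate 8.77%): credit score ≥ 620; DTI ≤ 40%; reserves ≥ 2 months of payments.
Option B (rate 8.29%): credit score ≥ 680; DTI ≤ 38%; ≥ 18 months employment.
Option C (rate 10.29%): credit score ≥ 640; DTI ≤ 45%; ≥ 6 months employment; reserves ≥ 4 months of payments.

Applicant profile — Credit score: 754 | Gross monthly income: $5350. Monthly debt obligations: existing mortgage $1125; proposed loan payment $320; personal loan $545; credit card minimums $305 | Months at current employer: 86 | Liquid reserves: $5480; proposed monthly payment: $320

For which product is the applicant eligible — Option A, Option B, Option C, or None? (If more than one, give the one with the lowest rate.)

Option C

Total debts = (1,125 + 320 + 545 + 305) = 2,295; DTI = 2,295/5,350 = 42.9%.
Reserves = 5,480/320 = 17.1 months.
Option A: score 754 ≥ 620; DTI 42.9% > 40%; reserves 17.1 ≥ 2 mo → does not qualify.
Option B: score 754 ≥ 680; DTI 42.9% > 38%; employment 86 ≥ 18 mo → does not qualify.
Option C: score 754 ≥ 640; DTI 42.9% ≤ 45%; employment 86 ≥ 6 mo; reserves 17.1 ≥ 4 mo → qualifies.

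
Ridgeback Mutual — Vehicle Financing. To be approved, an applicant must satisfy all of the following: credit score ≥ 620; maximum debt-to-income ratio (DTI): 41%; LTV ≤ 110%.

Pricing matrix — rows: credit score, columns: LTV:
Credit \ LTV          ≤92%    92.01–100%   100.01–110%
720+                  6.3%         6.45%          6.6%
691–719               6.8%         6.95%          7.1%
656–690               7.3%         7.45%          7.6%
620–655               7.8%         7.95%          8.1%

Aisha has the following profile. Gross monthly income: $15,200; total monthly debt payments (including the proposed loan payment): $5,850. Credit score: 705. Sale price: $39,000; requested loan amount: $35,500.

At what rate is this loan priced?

Credit score 705 ≥ 620; DTI = 5,850/15,200 = 38.5% ≤ 41%
LTV: 35,500 ÷ 39,000 = 91%, within 110% cap
Score 705 is in the 691–719 band; LTV 91% is in the ≤92% band → 6.8%.

6.8%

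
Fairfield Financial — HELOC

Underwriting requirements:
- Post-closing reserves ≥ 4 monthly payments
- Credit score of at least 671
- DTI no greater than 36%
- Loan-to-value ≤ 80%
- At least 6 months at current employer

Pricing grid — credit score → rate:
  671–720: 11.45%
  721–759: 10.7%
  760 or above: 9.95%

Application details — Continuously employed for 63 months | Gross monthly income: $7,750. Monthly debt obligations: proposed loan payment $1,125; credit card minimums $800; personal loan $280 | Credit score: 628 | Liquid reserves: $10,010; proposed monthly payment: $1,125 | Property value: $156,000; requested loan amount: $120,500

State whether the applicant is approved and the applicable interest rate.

Denied

Credit score 628 < 671 (below minimum)
Total monthly debts = (1,125 + 800 + 280) = 2,205. DTI = 2,205/7,750 = 28.5% ≤ 36%
Employment 63 ≥ 6 months
Reserves = 10,010/1,125 = 8.9 months ≥ 4
LTV = 120,500/156,000 = 77.2% ≤ 80%
Not all requirements met → denied.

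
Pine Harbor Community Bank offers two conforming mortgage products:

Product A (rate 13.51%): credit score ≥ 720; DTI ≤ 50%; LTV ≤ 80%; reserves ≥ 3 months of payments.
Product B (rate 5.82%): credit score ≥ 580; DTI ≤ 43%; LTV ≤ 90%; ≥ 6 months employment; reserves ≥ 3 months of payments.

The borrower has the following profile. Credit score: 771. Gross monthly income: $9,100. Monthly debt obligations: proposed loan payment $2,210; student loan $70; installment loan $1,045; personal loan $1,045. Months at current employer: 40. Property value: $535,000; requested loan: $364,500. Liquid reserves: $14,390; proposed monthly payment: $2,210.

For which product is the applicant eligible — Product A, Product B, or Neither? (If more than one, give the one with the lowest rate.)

Total debts = (2,210 + 70 + 1,045 + 1,045) = 4,370; DTI = 4,370/9,100 = 48%.
LTV = 364,500/535,000 = 68.1%.
Reserves = 14,390/2,210 = 6.5 months.
Product A: score 771 ≥ 720; DTI 48% ≤ 50%; LTV 68.1% ≤ 80%; reserves 6.5 ≥ 3 mo → qualifies.
Product B: score 771 ≥ 580; DTI 48% > 43%; LTV 68.1% ≤ 90%; employment 40 ≥ 6 mo; reserves 6.5 ≥ 3 mo → does not qualify.

Product A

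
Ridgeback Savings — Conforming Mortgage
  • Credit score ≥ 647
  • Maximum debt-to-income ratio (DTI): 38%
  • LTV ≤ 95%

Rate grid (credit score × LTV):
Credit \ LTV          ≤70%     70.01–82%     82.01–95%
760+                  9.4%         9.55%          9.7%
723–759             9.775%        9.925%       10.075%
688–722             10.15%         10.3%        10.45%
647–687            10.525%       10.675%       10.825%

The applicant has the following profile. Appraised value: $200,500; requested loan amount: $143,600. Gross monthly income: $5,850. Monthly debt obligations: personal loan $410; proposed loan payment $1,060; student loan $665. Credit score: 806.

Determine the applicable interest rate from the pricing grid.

Credit score 806 ≥ 647; Total monthly debts = (410 + 1,060 + 665) = 2,135. Debt-to-income = 2,135/5,850 = 36.5% — meets 38% limit
LTV = 143,600/200,500 = 71.6% ≤ 95%
Credit 806 → row 760+; LTV 71.6% → column 70.01–82%. Grid cell → 9.55%.

9.55%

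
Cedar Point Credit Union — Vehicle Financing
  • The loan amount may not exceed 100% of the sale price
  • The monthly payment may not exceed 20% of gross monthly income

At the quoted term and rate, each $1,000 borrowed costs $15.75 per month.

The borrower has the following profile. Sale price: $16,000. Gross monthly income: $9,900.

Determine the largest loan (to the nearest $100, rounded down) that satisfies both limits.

$16,000

Payment cap: 20% × $9,900 = $1,980/month.
At $15.75 per $1,000, that supports 1,980/15.75 × 1,000 ≈ $125,714 → $125,700.
LTV cap: 100% × $16,000 = $16,000 → $16,000.
Binding constraint: loan-to-value.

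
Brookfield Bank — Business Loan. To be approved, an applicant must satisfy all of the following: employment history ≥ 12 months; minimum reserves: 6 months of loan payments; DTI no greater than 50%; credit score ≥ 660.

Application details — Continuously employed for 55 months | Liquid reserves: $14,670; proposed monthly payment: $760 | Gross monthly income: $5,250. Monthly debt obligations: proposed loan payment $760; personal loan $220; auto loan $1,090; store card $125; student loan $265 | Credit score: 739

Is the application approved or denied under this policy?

Approved

Employment 55 ≥ 12 months
Reserves: 14,670 ÷ 760 = 19.3 months (meets 6-month minimum)
Total monthly debts = (760 + 220 + 1,090 + 125 + 265) = 2,460. DTI: 2,460 ÷ 5,250 = 46.9%, within the 50% cap
Credit score 739 ≥ 660 (meets)
All criteria satisfied.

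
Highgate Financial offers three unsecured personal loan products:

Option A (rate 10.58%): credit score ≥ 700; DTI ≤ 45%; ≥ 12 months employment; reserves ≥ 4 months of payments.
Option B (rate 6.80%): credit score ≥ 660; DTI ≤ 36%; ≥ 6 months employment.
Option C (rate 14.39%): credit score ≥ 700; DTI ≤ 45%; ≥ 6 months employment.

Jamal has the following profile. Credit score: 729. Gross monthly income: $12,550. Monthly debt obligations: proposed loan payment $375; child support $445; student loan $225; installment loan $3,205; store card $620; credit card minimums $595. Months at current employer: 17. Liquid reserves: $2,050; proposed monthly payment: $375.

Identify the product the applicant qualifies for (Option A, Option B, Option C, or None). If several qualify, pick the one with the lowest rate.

Total debts = (375 + 445 + 225 + 3,205 + 620 + 595) = 5,465; DTI = 5,465/12,550 = 43.5%.
Reserves = 2,050/375 = 5.5 months.
Option A: score 729 ≥ 700; DTI 43.5% ≤ 45%; employment 17 ≥ 12 mo; reserves 5.5 ≥ 4 mo → qualifies.
Option B: score 729 ≥ 660; DTI 43.5% > 36%; employment 17 ≥ 6 mo → does not qualify.
Option C: score 729 ≥ 700; DTI 43.5% ≤ 45%; employment 17 ≥ 6 mo → qualifies.
Qualifying: Option A, Option C. Lowest rate is 10.58% → Option A.

Option A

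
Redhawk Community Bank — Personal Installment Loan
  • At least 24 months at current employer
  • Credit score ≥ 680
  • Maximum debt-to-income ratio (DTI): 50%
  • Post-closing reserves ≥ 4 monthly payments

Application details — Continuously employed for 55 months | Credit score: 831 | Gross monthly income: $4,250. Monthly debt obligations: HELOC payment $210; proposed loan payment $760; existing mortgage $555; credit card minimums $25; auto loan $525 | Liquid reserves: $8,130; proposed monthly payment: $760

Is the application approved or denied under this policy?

Approved

Employment 55 ≥ 24 months
Credit score 831 ≥ 680 (meets)
Total monthly debts = (210 + 760 + 555 + 25 + 525) = 2,075. DTI = 2,075/4,250 = 48.8% ≤ 50%
Reserves = 8,130/760 = 10.7 months ≥ 4
All criteria satisfied.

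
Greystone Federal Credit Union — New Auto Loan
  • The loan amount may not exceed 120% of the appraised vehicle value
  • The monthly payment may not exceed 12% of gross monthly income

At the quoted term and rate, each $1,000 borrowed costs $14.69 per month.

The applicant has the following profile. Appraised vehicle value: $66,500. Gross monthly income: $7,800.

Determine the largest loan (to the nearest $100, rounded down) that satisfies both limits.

Payment cap: 12% × $7,800 = $936/month.
At $14.69 per $1,000, that supports 936/14.69 × 1,000 ≈ $63,716 → $63,700.
LTV cap: 120% × $66,500 = $79,800 → $79,800.
Binding constraint: payment-to-income.

$63,700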